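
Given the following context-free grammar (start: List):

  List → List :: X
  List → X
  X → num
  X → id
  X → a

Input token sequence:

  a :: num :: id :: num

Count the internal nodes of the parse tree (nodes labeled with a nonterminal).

[List [List [List [List [X a]] :: [X num]] :: [X id]] :: [X num]]

8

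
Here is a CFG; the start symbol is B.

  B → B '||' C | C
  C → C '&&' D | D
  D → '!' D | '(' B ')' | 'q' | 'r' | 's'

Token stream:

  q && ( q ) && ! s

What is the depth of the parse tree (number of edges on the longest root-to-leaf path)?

7

[B [C [C [C [D q]] && [D ( [B [C [D q]]] )]] && [D ! [D s]]]]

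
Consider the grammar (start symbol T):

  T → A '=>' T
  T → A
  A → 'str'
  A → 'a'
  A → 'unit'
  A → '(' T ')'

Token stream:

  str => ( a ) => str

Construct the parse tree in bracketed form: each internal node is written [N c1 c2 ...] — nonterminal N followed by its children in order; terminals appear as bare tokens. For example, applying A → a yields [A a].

T
A => T
str => T
str => A => T
str => ( T ) => T
str => ( A ) => T
str => ( a ) => T
str => ( a ) => A
str => ( a ) => str

[T [A str] => [T [A ( [T [A a]] )] => [T [A str]]]]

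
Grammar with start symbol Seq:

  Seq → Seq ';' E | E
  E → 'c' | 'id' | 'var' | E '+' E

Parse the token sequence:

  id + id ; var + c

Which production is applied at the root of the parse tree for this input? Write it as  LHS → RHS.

[Seq [Seq [E [E id] + [E id]]] ; [E [E var] + [E c]]]

Seq → Seq ';' E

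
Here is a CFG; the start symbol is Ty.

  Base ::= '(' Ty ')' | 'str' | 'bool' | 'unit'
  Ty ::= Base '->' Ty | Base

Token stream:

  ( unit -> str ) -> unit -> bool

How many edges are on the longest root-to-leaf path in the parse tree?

[Ty [Base ( [Ty [Base unit] -> [Ty [Base str]]] )] -> [Ty [Base unit] -> [Ty [Base bool]]]]

5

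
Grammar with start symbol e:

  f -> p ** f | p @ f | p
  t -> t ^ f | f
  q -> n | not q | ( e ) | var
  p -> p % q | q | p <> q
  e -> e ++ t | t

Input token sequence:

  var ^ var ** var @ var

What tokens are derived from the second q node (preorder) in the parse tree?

[e [t [t [f [p [q var]]]] ^ [f [p [q var]] ** [f [p [q var]] @ [f [p [q var]]]]]]]

var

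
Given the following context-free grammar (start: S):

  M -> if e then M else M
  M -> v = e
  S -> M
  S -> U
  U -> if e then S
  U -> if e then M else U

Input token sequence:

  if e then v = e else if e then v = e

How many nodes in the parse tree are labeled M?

2

[S [U if e then [M v = e] else [U if e then [S [M v = e]]]]]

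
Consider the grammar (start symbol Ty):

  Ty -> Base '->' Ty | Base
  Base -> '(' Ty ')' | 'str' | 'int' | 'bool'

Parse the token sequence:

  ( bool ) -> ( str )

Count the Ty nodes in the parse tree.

4

[Ty [Base ( [Ty [Base bool]] )] -> [Ty [Base ( [Ty [Base str]] )]]]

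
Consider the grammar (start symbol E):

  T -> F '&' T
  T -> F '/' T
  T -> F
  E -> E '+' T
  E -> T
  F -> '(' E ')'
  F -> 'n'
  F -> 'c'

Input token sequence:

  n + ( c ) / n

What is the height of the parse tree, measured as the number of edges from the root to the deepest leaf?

6

[E [E [T [F n]]] + [T [F ( [E [T [F c]]] )] / [T [F n]]]]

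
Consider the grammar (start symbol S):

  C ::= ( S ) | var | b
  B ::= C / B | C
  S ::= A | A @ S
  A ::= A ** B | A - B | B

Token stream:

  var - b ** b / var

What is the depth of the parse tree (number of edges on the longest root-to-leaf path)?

[S [A [A [A [B [C var]]] - [B [C b]]] ** [B [C b] / [B [C var]]]]]

6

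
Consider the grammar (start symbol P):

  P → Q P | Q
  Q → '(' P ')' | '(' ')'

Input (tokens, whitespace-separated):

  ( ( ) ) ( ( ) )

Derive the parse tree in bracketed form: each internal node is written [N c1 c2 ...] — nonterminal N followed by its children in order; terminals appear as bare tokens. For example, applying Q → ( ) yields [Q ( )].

[P [Q ( [P [Q ( )]] )] [P [Q ( [P [Q ( )]] )]]]

P
Q P
( P ) P
( Q ) P
( ( ) ) P
( ( ) ) Q
( ( ) ) ( P )
( ( ) ) ( Q )
( ( ) ) ( ( ) )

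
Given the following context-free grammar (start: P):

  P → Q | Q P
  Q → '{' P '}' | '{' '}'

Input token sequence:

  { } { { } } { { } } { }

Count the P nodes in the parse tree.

[P [Q { }] [P [Q { [P [Q { }]] }] [P [Q { [P [Q { }]] }] [P [Q { }]]]]]

6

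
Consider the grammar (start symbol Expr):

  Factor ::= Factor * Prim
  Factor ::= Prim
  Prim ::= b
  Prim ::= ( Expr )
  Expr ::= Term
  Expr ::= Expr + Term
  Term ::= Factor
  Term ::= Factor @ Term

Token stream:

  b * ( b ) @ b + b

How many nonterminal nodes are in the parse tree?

17

[Expr [Expr [Term [Factor [Factor [Prim b]] * [Prim ( [Expr [Term [Factor [Prim b]]]] )]] @ [Term [Factor [Prim b]]]]] + [Term [Factor [Prim b]]]]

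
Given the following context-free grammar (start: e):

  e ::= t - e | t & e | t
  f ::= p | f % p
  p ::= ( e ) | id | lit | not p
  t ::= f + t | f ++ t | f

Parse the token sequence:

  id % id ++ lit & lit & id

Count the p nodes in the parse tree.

[e [t [f [f [p id]] % [p id]] ++ [t [f [p lit]]]] & [e [t [f [p lit]]] & [e [t [f [p id]]]]]]

5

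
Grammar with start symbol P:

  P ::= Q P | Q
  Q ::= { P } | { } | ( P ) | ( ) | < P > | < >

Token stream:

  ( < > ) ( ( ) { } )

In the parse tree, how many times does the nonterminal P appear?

[P [Q ( [P [Q < >]] )] [P [Q ( [P [Q ( )] [P [Q { }]]] )]]]

5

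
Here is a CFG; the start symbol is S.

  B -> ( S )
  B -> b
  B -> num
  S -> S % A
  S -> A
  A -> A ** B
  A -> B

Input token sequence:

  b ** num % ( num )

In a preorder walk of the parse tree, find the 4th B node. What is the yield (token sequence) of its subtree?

num

[S [S [A [A [B b]] ** [B num]]] % [A [B ( [S [A [B num]]] )]]]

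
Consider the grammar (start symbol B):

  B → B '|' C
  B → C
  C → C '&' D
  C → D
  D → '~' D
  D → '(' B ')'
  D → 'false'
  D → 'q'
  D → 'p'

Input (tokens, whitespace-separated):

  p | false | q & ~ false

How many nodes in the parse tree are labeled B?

3

[B [B [B [C [D p]]] | [C [D false]]] | [C [C [D q]] & [D ~ [D false]]]]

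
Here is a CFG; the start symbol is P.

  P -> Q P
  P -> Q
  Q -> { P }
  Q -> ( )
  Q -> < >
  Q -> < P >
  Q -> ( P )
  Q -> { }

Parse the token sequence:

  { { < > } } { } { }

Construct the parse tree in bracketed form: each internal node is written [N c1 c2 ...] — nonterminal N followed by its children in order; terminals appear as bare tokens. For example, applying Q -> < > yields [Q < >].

P
Q P
{ P } P
{ Q } P
{ { P } } P
{ { Q } } P
{ { < > } } P
{ { < > } } Q P
{ { < > } } { } P
{ { < > } } { } Q
{ { < > } } { } { }

[P [Q { [P [Q { [P [Q < >]] }]] }] [P [Q { }] [P [Q { }]]]]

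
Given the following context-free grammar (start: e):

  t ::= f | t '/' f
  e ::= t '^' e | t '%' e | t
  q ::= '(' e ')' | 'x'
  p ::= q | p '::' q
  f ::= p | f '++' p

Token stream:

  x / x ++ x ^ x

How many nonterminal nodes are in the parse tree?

[e [t [t [f [p [q x]]]] / [f [f [p [q x]]] ++ [p [q x]]]] ^ [e [t [f [p [q x]]]]]]

17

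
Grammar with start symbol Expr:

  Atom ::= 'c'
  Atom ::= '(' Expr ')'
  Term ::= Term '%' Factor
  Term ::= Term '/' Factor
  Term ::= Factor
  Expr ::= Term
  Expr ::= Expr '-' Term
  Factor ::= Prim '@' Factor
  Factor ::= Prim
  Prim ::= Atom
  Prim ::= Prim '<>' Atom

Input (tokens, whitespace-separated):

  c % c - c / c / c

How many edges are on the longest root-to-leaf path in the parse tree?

[Expr [Expr [Term [Term [Factor [Prim [Atom c]]]] % [Factor [Prim [Atom c]]]]] - [Term [Term [Term [Factor [Prim [Atom c]]]] / [Factor [Prim [Atom c]]]] / [Factor [Prim [Atom c]]]]]

7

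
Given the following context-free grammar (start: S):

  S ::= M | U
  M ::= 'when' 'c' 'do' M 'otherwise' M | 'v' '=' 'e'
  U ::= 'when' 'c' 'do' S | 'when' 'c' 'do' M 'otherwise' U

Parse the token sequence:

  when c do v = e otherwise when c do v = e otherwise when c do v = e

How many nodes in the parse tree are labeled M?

3

[S [U when c do [M v = e] otherwise [U when c do [M v = e] otherwise [U when c do [S [M v = e]]]]]]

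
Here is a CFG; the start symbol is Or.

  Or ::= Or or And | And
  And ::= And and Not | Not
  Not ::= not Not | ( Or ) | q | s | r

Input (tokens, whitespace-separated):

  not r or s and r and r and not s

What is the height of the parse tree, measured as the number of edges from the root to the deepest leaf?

6

[Or [Or [And [Not not [Not r]]]] or [And [And [And [And [Not s]] and [Not r]] and [Not r]] and [Not not [Not s]]]]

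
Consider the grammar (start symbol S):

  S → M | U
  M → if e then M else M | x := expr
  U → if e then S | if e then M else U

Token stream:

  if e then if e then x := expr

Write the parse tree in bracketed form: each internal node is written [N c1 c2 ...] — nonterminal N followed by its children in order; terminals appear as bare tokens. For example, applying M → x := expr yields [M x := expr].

S
U
if e then S
if e then U
if e then if e then S
if e then if e then M
if e then if e then x := expr

[S [U if e then [S [U if e then [S [M x := expr]]]]]]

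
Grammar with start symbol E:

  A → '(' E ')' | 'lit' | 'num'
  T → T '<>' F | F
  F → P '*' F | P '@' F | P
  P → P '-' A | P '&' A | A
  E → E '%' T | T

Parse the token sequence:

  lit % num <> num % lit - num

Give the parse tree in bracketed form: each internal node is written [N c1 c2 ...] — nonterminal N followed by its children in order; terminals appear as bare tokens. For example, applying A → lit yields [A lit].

E
E % T
E % T % T
T % T % T
F % T % T
P % T % T
A % T % T
lit % T % T
lit % T <> F % T
lit % F <> F % T
lit % P <> F % T
lit % A <> F % T
lit % num <> F % T
lit % num <> P % T
lit % num <> A % T
lit % num <> num % T
lit % num <> num % F
lit % num <> num % P
lit % num <> num % P - A
lit % num <> num % A - A
lit % num <> num % lit - A
lit % num <> num % lit - num

[E [E [E [T [F [P [A lit]]]]] % [T [T [F [P [A num]]]] <> [F [P [A num]]]]] % [T [F [P [P [A lit]] - [A num]]]]]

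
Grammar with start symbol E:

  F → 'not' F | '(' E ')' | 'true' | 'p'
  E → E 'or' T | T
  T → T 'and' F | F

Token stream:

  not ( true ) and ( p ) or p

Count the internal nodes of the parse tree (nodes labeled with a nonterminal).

[E [E [T [T [F not [F ( [E [T [F true]]] )]]] and [F ( [E [T [F p]]] )]]] or [T [F p]]]

15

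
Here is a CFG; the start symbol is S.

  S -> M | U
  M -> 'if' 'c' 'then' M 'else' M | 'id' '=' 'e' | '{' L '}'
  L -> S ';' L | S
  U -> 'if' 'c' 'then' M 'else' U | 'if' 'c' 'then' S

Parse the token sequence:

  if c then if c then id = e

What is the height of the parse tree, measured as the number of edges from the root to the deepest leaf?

6

[S [U if c then [S [U if c then [S [M id = e]]]]]]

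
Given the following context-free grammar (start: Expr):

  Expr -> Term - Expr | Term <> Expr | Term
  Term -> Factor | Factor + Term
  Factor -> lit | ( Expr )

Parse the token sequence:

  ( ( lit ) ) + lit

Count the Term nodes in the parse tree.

[Expr [Term [Factor ( [Expr [Term [Factor ( [Expr [Term [Factor lit]]] )]]] )] + [Term [Factor lit]]]]

4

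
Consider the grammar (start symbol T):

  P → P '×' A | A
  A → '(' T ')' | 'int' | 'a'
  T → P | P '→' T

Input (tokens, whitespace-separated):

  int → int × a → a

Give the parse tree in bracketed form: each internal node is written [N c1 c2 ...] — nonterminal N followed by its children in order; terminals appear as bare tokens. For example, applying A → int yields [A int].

[T [P [A int]] → [T [P [P [A int]] × [A a]] → [T [P [A a]]]]]

T
P → T
A → T
int → T
int → P → T
int → P × A → T
int → A × A → T
int → int × A → T
int → int × a → T
int → int × a → P
int → int × a → A
int → int × a → a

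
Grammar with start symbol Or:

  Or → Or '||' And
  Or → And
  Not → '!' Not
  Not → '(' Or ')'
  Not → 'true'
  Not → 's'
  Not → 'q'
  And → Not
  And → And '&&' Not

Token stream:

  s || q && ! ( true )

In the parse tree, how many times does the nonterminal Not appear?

5

[Or [Or [And [Not s]]] || [And [And [Not q]] && [Not ! [Not ( [Or [And [Not true]]] )]]]]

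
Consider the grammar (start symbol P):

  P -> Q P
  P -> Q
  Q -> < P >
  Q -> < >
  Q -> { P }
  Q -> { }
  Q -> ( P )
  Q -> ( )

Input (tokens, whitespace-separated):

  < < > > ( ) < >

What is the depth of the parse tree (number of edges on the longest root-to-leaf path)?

[P [Q < [P [Q < >]] >] [P [Q ( )] [P [Q < >]]]]

4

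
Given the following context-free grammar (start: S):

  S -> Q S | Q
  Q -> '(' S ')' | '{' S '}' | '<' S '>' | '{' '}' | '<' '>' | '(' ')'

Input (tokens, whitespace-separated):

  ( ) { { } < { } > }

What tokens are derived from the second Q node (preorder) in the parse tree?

{ { } < { } > }

[S [Q ( )] [S [Q { [S [Q { }] [S [Q < [S [Q { }]] >]]] }]]]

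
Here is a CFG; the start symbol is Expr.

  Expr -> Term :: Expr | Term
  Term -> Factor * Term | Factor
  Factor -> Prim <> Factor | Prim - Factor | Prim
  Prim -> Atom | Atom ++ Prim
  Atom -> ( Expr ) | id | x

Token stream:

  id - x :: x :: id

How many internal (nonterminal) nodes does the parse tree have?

18

[Expr [Term [Factor [Prim [Atom id]] - [Factor [Prim [Atom x]]]]] :: [Expr [Term [Factor [Prim [Atom x]]]] :: [Expr [Term [Factor [Prim [Atom id]]]]]]]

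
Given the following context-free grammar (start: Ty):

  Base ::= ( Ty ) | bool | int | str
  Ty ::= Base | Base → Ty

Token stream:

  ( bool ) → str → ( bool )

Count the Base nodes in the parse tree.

[Ty [Base ( [Ty [Base bool]] )] → [Ty [Base str] → [Ty [Base ( [Ty [Base bool]] )]]]]

5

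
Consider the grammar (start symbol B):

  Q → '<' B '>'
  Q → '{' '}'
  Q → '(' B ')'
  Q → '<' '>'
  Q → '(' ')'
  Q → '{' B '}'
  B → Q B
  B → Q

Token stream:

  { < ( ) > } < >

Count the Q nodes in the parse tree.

[B [Q { [B [Q < [B [Q ( )]] >]] }] [B [Q < >]]]

4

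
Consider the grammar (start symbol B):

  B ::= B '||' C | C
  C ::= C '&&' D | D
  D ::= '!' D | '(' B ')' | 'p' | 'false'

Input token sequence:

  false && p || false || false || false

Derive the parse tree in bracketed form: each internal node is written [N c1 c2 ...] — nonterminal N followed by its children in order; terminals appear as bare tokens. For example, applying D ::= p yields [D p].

[B [B [B [B [C [C [D false]] && [D p]]] || [C [D false]]] || [C [D false]]] || [C [D false]]]

B
B || C
B || C || C
B || C || C || C
C || C || C || C
C && D || C || C || C
D && D || C || C || C
false && D || C || C || C
false && p || C || C || C
false && p || D || C || C
false && p || false || C || C
false && p || false || D || C
false && p || false || false || C
false && p || false || false || D
false && p || false || false || false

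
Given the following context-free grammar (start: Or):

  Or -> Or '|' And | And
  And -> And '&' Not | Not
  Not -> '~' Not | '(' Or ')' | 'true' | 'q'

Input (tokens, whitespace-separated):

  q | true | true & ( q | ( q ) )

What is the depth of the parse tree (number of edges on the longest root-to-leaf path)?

9

[Or [Or [Or [And [Not q]]] | [And [Not true]]] | [And [And [Not true]] & [Not ( [Or [Or [And [Not q]]] | [And [Not ( [Or [And [Not q]]] )]]] )]]]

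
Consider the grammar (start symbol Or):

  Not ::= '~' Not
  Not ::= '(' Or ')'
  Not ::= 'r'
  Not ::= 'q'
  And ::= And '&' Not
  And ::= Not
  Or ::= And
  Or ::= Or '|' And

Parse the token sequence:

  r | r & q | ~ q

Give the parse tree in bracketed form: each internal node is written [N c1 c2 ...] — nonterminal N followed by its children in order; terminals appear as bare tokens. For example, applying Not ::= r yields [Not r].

Or
Or | And
Or | And | And
And | And | And
Not | And | And
r | And | And
r | And & Not | And
r | Not & Not | And
r | r & Not | And
r | r & q | And
r | r & q | Not
r | r & q | ~ Not
r | r & q | ~ q

[Or [Or [Or [And [Not r]]] | [And [And [Not r]] & [Not q]]] | [And [Not ~ [Not q]]]]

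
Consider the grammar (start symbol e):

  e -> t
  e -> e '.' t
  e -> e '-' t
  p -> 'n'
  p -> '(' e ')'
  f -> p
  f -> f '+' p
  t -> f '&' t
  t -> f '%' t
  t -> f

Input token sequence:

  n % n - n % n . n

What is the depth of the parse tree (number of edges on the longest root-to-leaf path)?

[e [e [e [t [f [p n]] % [t [f [p n]]]]] - [t [f [p n]] % [t [f [p n]]]]] . [t [f [p n]]]]

7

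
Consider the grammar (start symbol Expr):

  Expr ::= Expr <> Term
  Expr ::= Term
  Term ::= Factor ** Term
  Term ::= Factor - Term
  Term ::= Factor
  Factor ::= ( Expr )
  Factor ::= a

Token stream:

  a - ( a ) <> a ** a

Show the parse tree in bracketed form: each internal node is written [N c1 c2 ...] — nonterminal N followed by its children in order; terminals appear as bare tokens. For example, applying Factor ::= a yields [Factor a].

[Expr [Expr [Term [Factor a] - [Term [Factor ( [Expr [Term [Factor a]]] )]]]] <> [Term [Factor a] ** [Term [Factor a]]]]

Expr
Expr <> Term
Term <> Term
Factor - Term <> Term
a - Term <> Term
a - Factor <> Term
a - ( Expr ) <> Term
a - ( Term ) <> Term
a - ( Factor ) <> Term
a - ( a ) <> Term
a - ( a ) <> Factor ** Term
a - ( a ) <> a ** Term
a - ( a ) <> a ** Factor
a - ( a ) <> a ** a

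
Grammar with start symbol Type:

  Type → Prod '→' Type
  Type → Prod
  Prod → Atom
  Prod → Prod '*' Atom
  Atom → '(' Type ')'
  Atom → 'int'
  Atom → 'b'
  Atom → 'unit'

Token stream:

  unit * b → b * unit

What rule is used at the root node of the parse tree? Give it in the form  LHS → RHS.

Type → Prod '→' Type

[Type [Prod [Prod [Atom unit]] * [Atom b]] → [Type [Prod [Prod [Atom b]] * [Atom unit]]]]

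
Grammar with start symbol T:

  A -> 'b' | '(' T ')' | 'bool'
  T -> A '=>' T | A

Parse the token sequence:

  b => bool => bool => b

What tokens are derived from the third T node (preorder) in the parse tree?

[T [A b] => [T [A bool] => [T [A bool] => [T [A b]]]]]

bool => b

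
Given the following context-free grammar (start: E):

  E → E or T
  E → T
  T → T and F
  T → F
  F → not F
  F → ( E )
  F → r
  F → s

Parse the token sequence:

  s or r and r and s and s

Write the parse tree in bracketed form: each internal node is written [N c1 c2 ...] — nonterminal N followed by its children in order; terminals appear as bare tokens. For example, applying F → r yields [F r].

[E [E [T [F s]]] or [T [T [T [T [F r]] and [F r]] and [F s]] and [F s]]]

E
E or T
T or T
F or T
s or T
s or T and F
s or T and F and F
s or T and F and F and F
s or F and F and F and F
s or r and F and F and F
s or r and r and F and F
s or r and r and s and F
s or r and r and s and s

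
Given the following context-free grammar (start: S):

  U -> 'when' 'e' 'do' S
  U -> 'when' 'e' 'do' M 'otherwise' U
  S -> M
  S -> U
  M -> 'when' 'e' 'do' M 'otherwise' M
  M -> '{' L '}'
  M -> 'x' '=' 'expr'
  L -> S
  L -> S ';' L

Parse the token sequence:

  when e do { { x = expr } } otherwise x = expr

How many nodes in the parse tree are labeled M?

5

[S [M when e do [M { [L [S [M { [L [S [M x = expr]]] }]]] }] otherwise [M x = expr]]]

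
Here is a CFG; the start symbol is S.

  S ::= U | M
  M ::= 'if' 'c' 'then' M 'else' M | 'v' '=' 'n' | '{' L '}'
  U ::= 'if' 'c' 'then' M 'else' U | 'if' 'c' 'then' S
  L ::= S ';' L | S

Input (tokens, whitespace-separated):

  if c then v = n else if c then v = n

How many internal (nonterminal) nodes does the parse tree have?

[S [U if c then [M v = n] else [U if c then [S [M v = n]]]]]

6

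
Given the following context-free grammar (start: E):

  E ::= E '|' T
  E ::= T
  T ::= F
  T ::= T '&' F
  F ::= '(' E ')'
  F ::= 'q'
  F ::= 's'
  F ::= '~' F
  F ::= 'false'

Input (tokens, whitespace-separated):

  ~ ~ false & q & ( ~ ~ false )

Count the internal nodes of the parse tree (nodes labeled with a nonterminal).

[E [T [T [T [F ~ [F ~ [F false]]]] & [F q]] & [F ( [E [T [F ~ [F ~ [F false]]]]] )]]]

14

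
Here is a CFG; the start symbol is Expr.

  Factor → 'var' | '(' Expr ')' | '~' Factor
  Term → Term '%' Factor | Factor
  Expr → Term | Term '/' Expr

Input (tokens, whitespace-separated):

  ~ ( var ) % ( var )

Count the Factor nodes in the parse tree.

[Expr [Term [Term [Factor ~ [Factor ( [Expr [Term [Factor var]]] )]]] % [Factor ( [Expr [Term [Factor var]]] )]]]

5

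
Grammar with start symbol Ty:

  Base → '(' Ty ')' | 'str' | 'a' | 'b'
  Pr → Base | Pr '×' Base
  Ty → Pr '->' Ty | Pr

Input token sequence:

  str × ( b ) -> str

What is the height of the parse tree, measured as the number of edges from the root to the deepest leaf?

6

[Ty [Pr [Pr [Base str]] × [Base ( [Ty [Pr [Base b]]] )]] -> [Ty [Pr [Base str]]]]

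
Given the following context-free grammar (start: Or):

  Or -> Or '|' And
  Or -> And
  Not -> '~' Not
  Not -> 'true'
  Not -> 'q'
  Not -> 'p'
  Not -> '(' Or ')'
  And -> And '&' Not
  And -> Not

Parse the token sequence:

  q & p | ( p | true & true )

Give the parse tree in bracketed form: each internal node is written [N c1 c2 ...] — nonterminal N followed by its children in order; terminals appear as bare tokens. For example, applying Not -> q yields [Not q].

[Or [Or [And [And [Not q]] & [Not p]]] | [And [Not ( [Or [Or [And [Not p]]] | [And [And [Not true]] & [Not true]]] )]]]

Or
Or | And
And | And
And & Not | And
Not & Not | And
q & Not | And
q & p | And
q & p | Not
q & p | ( Or )
q & p | ( Or | And )
q & p | ( And | And )
q & p | ( Not | And )
q & p | ( p | And )
q & p | ( p | And & Not )
q & p | ( p | Not & Not )
q & p | ( p | true & Not )
q & p | ( p | true & true )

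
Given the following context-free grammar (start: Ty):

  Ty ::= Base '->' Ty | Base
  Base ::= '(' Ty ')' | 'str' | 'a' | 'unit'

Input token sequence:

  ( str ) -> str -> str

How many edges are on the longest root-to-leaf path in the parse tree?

[Ty [Base ( [Ty [Base str]] )] -> [Ty [Base str] -> [Ty [Base str]]]]

4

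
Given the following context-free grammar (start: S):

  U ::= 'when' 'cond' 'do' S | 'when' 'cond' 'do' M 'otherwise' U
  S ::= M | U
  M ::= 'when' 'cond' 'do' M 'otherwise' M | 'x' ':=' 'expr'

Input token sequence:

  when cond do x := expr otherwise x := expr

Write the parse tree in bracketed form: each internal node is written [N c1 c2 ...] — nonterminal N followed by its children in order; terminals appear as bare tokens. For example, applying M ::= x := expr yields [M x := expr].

S
M
when cond do M otherwise M
when cond do x := expr otherwise M
when cond do x := expr otherwise x := expr

[S [M when cond do [M x := expr] otherwise [M x := expr]]]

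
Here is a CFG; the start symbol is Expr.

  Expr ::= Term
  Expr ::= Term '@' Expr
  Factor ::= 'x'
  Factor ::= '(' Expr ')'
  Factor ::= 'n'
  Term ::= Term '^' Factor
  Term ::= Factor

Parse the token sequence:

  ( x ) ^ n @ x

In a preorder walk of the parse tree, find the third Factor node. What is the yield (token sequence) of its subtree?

n

[Expr [Term [Term [Factor ( [Expr [Term [Factor x]]] )]] ^ [Factor n]] @ [Expr [Term [Factor x]]]]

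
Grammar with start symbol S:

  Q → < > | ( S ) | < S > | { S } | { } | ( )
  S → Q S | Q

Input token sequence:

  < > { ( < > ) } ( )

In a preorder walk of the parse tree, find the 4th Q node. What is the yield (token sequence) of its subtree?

< >

[S [Q < >] [S [Q { [S [Q ( [S [Q < >]] )]] }] [S [Q ( )]]]]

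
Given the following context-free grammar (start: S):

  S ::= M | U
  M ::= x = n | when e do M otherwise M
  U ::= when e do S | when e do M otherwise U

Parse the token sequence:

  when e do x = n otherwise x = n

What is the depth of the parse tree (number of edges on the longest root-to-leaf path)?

[S [M when e do [M x = n] otherwise [M x = n]]]

3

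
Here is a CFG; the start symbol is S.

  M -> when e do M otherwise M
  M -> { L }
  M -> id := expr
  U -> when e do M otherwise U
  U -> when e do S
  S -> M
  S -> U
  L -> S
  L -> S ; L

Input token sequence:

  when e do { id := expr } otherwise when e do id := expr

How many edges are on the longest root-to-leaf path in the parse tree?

6

[S [U when e do [M { [L [S [M id := expr]]] }] otherwise [U when e do [S [M id := expr]]]]]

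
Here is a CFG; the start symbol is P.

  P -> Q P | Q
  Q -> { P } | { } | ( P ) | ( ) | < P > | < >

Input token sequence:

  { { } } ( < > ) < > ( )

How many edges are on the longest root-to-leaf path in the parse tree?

5

[P [Q { [P [Q { }]] }] [P [Q ( [P [Q < >]] )] [P [Q < >] [P [Q ( )]]]]]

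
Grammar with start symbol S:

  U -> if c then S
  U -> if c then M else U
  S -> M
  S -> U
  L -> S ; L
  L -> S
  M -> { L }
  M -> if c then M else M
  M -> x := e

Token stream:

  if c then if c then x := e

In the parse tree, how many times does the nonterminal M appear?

[S [U if c then [S [U if c then [S [M x := e]]]]]]

1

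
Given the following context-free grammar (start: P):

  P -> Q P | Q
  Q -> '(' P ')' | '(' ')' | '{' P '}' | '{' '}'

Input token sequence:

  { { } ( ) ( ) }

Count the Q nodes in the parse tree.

[P [Q { [P [Q { }] [P [Q ( )] [P [Q ( )]]]] }]]

4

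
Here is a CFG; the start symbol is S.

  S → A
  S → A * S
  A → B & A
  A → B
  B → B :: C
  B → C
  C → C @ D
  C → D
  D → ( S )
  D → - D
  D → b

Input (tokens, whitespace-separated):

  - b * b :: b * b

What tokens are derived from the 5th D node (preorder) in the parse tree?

b

[S [A [B [C [D - [D b]]]]] * [S [A [B [B [C [D b]]] :: [C [D b]]]] * [S [A [B [C [D b]]]]]]]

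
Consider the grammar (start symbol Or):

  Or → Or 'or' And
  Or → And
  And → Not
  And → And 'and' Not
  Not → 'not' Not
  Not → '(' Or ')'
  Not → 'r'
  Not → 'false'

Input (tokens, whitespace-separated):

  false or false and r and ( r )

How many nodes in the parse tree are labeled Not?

[Or [Or [And [Not false]]] or [And [And [And [Not false]] and [Not r]] and [Not ( [Or [And [Not r]]] )]]]

5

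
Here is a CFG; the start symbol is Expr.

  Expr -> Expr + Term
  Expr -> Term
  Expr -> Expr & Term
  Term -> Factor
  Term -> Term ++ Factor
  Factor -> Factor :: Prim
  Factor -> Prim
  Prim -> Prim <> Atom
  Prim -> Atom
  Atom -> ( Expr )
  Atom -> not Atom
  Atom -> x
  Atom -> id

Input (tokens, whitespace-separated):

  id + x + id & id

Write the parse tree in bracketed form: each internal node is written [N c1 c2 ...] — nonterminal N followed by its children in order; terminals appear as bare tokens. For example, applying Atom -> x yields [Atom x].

[Expr [Expr [Expr [Expr [Term [Factor [Prim [Atom id]]]]] + [Term [Factor [Prim [Atom x]]]]] + [Term [Factor [Prim [Atom id]]]]] & [Term [Factor [Prim [Atom id]]]]]

Expr
Expr & Term
Expr + Term & Term
Expr + Term + Term & Term
Term + Term + Term & Term
Factor + Term + Term & Term
Prim + Term + Term & Term
Atom + Term + Term & Term
id + Term + Term & Term
id + Factor + Term & Term
id + Prim + Term & Term
id + Atom + Term & Term
id + x + Term & Term
id + x + Factor & Term
id + x + Prim & Term
id + x + Atom & Term
id + x + id & Term
id + x + id & Factor
id + x + id & Prim
id + x + id & Atom
id + x + id & id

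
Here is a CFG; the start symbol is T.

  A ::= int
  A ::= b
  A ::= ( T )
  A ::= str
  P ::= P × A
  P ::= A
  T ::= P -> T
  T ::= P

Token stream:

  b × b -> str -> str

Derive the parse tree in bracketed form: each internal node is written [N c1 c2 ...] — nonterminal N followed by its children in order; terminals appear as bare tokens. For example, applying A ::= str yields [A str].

T
P -> T
P × A -> T
A × A -> T
b × A -> T
b × b -> T
b × b -> P -> T
b × b -> A -> T
b × b -> str -> T
b × b -> str -> P
b × b -> str -> A
b × b -> str -> str

[T [P [P [A b]] × [A b]] -> [T [P [A str]] -> [T [P [A str]]]]]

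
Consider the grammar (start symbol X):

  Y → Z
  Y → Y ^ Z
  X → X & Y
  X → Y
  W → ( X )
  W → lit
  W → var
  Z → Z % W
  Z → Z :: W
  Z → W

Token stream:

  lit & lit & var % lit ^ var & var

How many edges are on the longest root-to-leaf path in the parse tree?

7

[X [X [X [X [Y [Z [W lit]]]] & [Y [Z [W lit]]]] & [Y [Y [Z [Z [W var]] % [W lit]]] ^ [Z [W var]]]] & [Y [Z [W var]]]]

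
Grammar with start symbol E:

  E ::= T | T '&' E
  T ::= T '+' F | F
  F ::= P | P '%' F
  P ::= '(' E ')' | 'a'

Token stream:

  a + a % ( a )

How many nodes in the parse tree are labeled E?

[E [T [T [F [P a]]] + [F [P a] % [F [P ( [E [T [F [P a]]]] )]]]]]

2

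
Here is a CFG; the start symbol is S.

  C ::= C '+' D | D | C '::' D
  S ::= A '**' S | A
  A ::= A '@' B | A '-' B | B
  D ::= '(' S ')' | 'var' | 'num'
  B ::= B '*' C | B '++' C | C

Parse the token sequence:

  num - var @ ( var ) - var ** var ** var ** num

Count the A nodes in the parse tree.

[S [A [A [A [A [B [C [D num]]]] - [B [C [D var]]]] @ [B [C [D ( [S [A [B [C [D var]]]]] )]]]] - [B [C [D var]]]] ** [S [A [B [C [D var]]]] ** [S [A [B [C [D var]]]] ** [S [A [B [C [D num]]]]]]]]

8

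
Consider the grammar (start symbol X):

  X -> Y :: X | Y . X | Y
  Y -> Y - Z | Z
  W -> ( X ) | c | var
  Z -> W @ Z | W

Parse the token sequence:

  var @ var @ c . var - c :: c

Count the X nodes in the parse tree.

3

[X [Y [Z [W var] @ [Z [W var] @ [Z [W c]]]]] . [X [Y [Y [Z [W var]]] - [Z [W c]]] :: [X [Y [Z [W c]]]]]]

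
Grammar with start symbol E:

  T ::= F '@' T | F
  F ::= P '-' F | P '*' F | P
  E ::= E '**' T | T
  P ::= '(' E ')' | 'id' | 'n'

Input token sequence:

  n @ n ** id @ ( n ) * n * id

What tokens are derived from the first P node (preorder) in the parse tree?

n

[E [E [T [F [P n]] @ [T [F [P n]]]]] ** [T [F [P id]] @ [T [F [P ( [E [T [F [P n]]]] )] * [F [P n] * [F [P id]]]]]]]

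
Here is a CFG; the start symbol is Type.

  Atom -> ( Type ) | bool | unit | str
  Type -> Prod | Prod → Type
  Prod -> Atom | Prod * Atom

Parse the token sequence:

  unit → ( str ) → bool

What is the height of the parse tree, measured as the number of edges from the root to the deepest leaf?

[Type [Prod [Atom unit]] → [Type [Prod [Atom ( [Type [Prod [Atom str]]] )]] → [Type [Prod [Atom bool]]]]]

7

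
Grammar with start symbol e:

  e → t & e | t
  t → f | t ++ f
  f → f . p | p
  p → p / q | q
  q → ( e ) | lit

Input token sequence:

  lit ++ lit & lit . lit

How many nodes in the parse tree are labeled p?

4

[e [t [t [f [p [q lit]]]] ++ [f [p [q lit]]]] & [e [t [f [f [p [q lit]]] . [p [q lit]]]]]]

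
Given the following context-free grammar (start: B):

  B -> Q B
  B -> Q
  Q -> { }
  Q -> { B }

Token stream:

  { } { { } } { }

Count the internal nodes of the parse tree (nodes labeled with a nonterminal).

8

[B [Q { }] [B [Q { [B [Q { }]] }] [B [Q { }]]]]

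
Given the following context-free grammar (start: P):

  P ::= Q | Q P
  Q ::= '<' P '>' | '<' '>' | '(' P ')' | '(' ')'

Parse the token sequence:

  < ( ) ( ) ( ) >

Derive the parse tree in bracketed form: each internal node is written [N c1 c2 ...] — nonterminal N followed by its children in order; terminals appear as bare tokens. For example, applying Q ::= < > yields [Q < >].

[P [Q < [P [Q ( )] [P [Q ( )] [P [Q ( )]]]] >]]

P
Q
< P >
< Q P >
< ( ) P >
< ( ) Q P >
< ( ) ( ) P >
< ( ) ( ) Q >
< ( ) ( ) ( ) >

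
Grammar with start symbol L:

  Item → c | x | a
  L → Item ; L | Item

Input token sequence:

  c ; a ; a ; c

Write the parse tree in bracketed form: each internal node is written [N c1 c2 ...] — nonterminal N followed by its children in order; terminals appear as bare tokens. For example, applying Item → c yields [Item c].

[L [Item c] ; [L [Item a] ; [L [Item a] ; [L [Item c]]]]]

L
Item ; L
c ; L
c ; Item ; L
c ; a ; L
c ; a ; Item ; L
c ; a ; a ; L
c ; a ; a ; Item
c ; a ; a ; c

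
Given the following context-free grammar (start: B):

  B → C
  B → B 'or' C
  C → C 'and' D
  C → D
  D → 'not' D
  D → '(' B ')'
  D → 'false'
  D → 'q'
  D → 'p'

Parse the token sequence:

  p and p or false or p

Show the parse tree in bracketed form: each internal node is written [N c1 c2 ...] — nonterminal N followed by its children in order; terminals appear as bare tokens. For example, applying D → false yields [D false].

B
B or C
B or C or C
C or C or C
C and D or C or C
D and D or C or C
p and D or C or C
p and p or C or C
p and p or D or C
p and p or false or C
p and p or false or D
p and p or false or p

[B [B [B [C [C [D p]] and [D p]]] or [C [D false]]] or [C [D p]]]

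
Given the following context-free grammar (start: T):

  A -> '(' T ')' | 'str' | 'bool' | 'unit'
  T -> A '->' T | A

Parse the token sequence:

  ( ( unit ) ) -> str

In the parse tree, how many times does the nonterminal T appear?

[T [A ( [T [A ( [T [A unit]] )]] )] -> [T [A str]]]

4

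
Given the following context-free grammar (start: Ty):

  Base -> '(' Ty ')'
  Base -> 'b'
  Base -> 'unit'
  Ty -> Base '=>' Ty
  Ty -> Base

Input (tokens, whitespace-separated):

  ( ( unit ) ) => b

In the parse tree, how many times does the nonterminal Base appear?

[Ty [Base ( [Ty [Base ( [Ty [Base unit]] )]] )] => [Ty [Base b]]]

4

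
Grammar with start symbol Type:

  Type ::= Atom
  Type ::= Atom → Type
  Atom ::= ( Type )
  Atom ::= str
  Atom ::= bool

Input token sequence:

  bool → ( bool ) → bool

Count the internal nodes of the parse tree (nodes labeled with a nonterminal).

8

[Type [Atom bool] → [Type [Atom ( [Type [Atom bool]] )] → [Type [Atom bool]]]]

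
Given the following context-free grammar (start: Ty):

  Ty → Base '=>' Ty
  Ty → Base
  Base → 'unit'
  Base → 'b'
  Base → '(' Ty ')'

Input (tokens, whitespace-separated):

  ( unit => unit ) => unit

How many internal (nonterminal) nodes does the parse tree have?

[Ty [Base ( [Ty [Base unit] => [Ty [Base unit]]] )] => [Ty [Base unit]]]

8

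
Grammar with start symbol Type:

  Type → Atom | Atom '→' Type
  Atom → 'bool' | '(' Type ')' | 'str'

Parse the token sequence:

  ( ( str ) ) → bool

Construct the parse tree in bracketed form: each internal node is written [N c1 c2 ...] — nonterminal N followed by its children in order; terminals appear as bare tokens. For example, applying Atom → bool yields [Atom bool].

[Type [Atom ( [Type [Atom ( [Type [Atom str]] )]] )] → [Type [Atom bool]]]

Type
Atom → Type
( Type ) → Type
( Atom ) → Type
( ( Type ) ) → Type
( ( Atom ) ) → Type
( ( str ) ) → Type
( ( str ) ) → Atom
( ( str ) ) → bool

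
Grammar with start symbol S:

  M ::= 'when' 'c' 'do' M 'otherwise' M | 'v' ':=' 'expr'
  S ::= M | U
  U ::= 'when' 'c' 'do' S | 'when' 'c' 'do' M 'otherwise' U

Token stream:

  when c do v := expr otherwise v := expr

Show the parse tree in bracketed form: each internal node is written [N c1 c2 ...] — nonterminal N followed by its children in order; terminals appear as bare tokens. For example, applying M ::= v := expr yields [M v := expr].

[S [M when c do [M v := expr] otherwise [M v := expr]]]

S
M
when c do M otherwise M
when c do v := expr otherwise M
when c do v := expr otherwise v := expr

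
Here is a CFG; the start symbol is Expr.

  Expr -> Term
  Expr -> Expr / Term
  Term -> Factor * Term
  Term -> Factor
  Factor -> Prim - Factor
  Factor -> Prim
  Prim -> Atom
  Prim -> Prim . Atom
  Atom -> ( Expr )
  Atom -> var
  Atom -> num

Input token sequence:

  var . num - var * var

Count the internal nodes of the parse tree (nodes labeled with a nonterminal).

14

[Expr [Term [Factor [Prim [Prim [Atom var]] . [Atom num]] - [Factor [Prim [Atom var]]]] * [Term [Factor [Prim [Atom var]]]]]]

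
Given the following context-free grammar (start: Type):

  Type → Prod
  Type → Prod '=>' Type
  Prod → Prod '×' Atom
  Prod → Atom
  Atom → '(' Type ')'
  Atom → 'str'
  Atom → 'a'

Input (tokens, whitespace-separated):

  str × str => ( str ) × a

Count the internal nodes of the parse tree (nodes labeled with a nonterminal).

13

[Type [Prod [Prod [Atom str]] × [Atom str]] => [Type [Prod [Prod [Atom ( [Type [Prod [Atom str]]] )]] × [Atom a]]]]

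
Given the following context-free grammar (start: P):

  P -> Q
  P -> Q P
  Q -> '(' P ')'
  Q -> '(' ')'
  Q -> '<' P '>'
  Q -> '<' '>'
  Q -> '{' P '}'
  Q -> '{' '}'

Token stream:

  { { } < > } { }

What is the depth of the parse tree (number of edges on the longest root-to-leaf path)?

5

[P [Q { [P [Q { }] [P [Q < >]]] }] [P [Q { }]]]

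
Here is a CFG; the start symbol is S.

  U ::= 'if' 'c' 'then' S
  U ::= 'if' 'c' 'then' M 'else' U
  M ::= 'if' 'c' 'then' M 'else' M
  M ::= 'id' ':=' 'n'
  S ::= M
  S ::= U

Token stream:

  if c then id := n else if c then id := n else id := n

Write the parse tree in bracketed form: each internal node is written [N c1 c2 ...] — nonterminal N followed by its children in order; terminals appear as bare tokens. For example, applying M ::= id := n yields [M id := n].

S
M
if c then M else M
if c then id := n else M
if c then id := n else if c then M else M
if c then id := n else if c then id := n else M
if c then id := n else if c then id := n else id := n

[S [M if c then [M id := n] else [M if c then [M id := n] else [M id := n]]]]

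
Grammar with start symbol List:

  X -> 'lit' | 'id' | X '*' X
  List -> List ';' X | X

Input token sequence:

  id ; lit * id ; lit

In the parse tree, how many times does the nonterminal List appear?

[List [List [List [X id]] ; [X [X lit] * [X id]]] ; [X lit]]

3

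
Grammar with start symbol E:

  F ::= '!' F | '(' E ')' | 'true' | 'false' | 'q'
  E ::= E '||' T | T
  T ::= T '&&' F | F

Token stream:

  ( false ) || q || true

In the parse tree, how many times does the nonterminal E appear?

[E [E [E [T [F ( [E [T [F false]]] )]]] || [T [F q]]] || [T [F true]]]

4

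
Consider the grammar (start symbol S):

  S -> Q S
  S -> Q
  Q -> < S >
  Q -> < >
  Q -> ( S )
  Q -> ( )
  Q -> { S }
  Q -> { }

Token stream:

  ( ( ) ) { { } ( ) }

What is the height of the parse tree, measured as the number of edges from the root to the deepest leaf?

6

[S [Q ( [S [Q ( )]] )] [S [Q { [S [Q { }] [S [Q ( )]]] }]]]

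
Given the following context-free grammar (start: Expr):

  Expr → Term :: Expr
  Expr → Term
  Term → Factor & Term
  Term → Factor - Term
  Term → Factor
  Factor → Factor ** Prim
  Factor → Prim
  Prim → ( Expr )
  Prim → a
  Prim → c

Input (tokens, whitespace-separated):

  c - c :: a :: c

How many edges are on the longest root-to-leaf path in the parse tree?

[Expr [Term [Factor [Prim c]] - [Term [Factor [Prim c]]]] :: [Expr [Term [Factor [Prim a]]] :: [Expr [Term [Factor [Prim c]]]]]]

6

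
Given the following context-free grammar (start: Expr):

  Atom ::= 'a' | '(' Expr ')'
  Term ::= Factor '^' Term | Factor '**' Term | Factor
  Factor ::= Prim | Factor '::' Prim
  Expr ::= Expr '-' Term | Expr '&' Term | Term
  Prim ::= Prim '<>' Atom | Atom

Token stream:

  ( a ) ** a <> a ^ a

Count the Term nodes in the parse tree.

[Expr [Term [Factor [Prim [Atom ( [Expr [Term [Factor [Prim [Atom a]]]]] )]]] ** [Term [Factor [Prim [Prim [Atom a]] <> [Atom a]]] ^ [Term [Factor [Prim [Atom a]]]]]]]

4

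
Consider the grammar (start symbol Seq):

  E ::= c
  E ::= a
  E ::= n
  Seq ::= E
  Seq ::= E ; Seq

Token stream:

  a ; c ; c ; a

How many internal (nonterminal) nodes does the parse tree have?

[Seq [E a] ; [Seq [E c] ; [Seq [E c] ; [Seq [E a]]]]]

8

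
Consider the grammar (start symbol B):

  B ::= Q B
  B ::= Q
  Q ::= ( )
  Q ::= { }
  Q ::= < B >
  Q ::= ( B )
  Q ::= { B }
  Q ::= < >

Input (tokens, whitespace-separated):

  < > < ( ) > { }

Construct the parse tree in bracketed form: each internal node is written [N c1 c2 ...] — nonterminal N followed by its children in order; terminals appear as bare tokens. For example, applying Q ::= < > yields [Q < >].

B
Q B
< > B
< > Q B
< > < B > B
< > < Q > B
< > < ( ) > B
< > < ( ) > Q
< > < ( ) > { }

[B [Q < >] [B [Q < [B [Q ( )]] >] [B [Q { }]]]]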